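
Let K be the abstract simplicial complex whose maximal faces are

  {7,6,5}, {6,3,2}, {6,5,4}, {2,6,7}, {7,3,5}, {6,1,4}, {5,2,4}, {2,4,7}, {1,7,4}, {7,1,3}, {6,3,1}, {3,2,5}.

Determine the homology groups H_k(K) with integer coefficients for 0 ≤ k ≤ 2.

H_0 ≅ Z,  H_1 ≅ Z/2,  H_2 = 0.

We work with the vertex ordering 1 < 2 < 3 < 4 < 5 < 6 < 7. The simplices of K, each written with vertices in increasing order, are:

  0-simplices (7): [1], [2], [3], [4], [5], [6], [7]
  1-simplices (18): [1,3], [1,4], [1,6], [1,7], [2,3], [2,4], [2,5], [2,6], [2,7], [3,5], [3,6], [3,7], [4,5], [4,6], [4,7], [5,6], [5,7], [6,7]
  2-simplices (12): [1,3,6], [1,3,7], [1,4,6], [1,4,7], [2,3,5], [2,3,6], [2,4,5], [2,4,7], [2,6,7], [3,5,7], [4,5,6], [5,6,7]

giving chain groups C_0 ≅ Z^7, C_1 ≅ Z^18, C_2 ≅ Z^12.

∂_1: C_1 → C_0 is given by ∂[p,q] = [q] − [p].
This gives a 7×18 integer matrix of rank 6; reducing to Smith normal form yields diagonal entries (1,1,1,1,1,1).

Boundary ∂_2: C_2 → C_1 maps a triangle to the signed sum of its edges. For instance
  ∂[5,6,7] = [6,7] − [5,7] + [5,6],
  ∂[2,4,7] = [4,7] − [2,7] + [2,4].
The 18×12 boundary matrix has rank 12 and Smith normal form diag(1,1,1,1,1,1,1,1,1,1,1,2).

Now H_k = ker ∂_k / im ∂_{k+1}, so:

  H_0: rank C_0 − rank ∂_1 = 7 − 6 = 1, and the invariant factors of ∂_1 are all 1, so H_0 ≅ Z.
  H_1: rank ker ∂_1 − rank ∂_2 = (18 − 6) − 12 = 0, and ∂_2 has invariant factor 2 > 1, so H_1 ≅ Z/2.
  H_2: rank ker ∂_2 − rank ∂_3 = (12 − 12) − 0 = 0, and there is no ∂_3, so H_2 ≅ 0.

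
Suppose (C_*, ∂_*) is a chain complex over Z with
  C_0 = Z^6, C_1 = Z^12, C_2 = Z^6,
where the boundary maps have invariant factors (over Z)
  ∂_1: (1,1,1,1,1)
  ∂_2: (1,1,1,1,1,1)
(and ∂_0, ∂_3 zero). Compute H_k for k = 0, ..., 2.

H_0 = Z,  H_1 = Z,  H_2 = 0.

H_0: b_0 = 6 − 0 − 5 = 1; torsion from ∂_1 factors > 1: none. So H_0 = Z.
H_1: b_1 = 12 − 5 − 6 = 1; torsion from ∂_2 factors > 1: none. So H_1 = Z.
H_2: b_2 = 6 − 6 − 0 = 0; torsion from ∂_3 factors > 1: none. So H_2 = 0.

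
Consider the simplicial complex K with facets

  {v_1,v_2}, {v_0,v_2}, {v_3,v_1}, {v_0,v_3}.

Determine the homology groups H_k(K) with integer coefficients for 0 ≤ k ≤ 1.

Fix the vertex order v_0 < v_1 < v_2 < v_3 and write every simplex with vertices in increasing order. Then dim K = 1 and the simplices of K are:

  0-simplices (4): [v_0], [v_1], [v_2], [v_3]
  1-simplices (4): [v_0,v_2], [v_0,v_3], [v_1,v_2], [v_1,v_3]

giving chain groups C_0 ≅ Z^4, C_1 ≅ Z^4.

Boundary ∂_1: C_1 → C_0 is given by ∂[p,q] = [q] − [p].
As a 4×4 matrix over Z this has rank 3, with invariant factors (1,1,1).

Reading off H_k = ker ∂_k / im ∂_{k+1}:

  H_0: rank C_0 − rank ∂_1 = 4 − 3 = 1, and the invariant factors of ∂_1 are all 1, so H_0 = Z.
  H_1: rank ker ∂_1 − rank ∂_2 = (4 − 3) − 0 = 1, and there is no ∂_2, so H_1 = Z.

(K is a triangulation of the circle S^1.)

H_0 ≅ Z,  H_1 ≅ Z.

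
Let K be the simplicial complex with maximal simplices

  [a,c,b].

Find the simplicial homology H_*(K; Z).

H_0 = Z,  H_1 = 0,  H_2 = 0.

Order the vertices as a < b < c. Listing each simplex with vertices in this order, K has dimension 2 with simplices:

  0-simplices (3): a, b, c
  1-simplices (3): ab, ac, bc
  2-simplices (1): abc

so the chain groups are C_0 ≅ Z^3, C_1 ≅ Z^3, C_2 ≅ Z^1.

The boundary map ∂_1: C_1 → C_0 maps an edge to its endpoints' difference, ∂[p,q] = q − p. For instance
  ∂ac = c − a.
As a 3×3 matrix over Z this has rank 2, with invariant factors (1,1).

∂_2: C_2 → C_1 sends each 2-simplex [p,q,r] to [q,r] − [p,r] + [p,q]. For instance
  ∂abc = bc − ac + ab.
The 3×1 boundary matrix has rank 1 and Smith normal form diag(1).

Now H_k = ker ∂_k / im ∂_{k+1}, so:

  H_0: rank C_0 − rank ∂_1 = 3 − 2 = 1, and the invariant factors of ∂_1 are all 1, so H_0 ≅ Z.
  H_1: rank ker ∂_1 − rank ∂_2 = (3 − 2) − 1 = 0, and the invariant factors of ∂_2 are all 1, so H_1 ≅ 0.
  H_2: rank ker ∂_2 − rank ∂_3 = (1 − 1) − 0 = 0, and there is no ∂_3, so H_2 ≅ 0.

As a check, the Euler characteristic is 3 − 3 + 1 = 1, which agrees with 1 − 0 + 0 = 1.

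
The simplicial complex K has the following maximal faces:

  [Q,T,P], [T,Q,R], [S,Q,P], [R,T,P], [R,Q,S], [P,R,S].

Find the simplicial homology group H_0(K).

Fix the vertex order P < Q < R < S < T and write every simplex with vertices in increasing order. Then dim K = 2 and the simplices of K are:

  0-simplices (5): P, Q, R, S, T
  1-simplices (9): PQ, PR, PS, PT, QR, QS, QT, RS, RT
  2-simplices (6): PQS, PQT, PRS, PRT, QRS, QRT

so the chain groups are C_0 ≅ Z^5, C_1 ≅ Z^9, C_2 ≅ Z^6.

The boundary map ∂_1: C_1 → C_0 sends each edge [p,q] (with p < q) to q − p. For instance
  ∂QT = T − Q.
The 5×9 boundary matrix has rank 4 and Smith normal form diag(1,1,1,1).

Boundary ∂_2: C_2 → C_1 maps a triangle to the signed sum of its edges. For instance
  ∂PRT = RT − PT + PR,
  ∂PRS = RS − PS + PR.
The resulting 9×6 matrix has rank 5, and its Smith normal form has invariant factors (1,1,1,1,1).

Reading off H_k = ker ∂_k / im ∂_{k+1}:

  H_0: rank C_0 − rank ∂_1 = 5 − 4 = 1, and the invariant factors of ∂_1 are all 1, so H_0 = Z.

H_0 = Z.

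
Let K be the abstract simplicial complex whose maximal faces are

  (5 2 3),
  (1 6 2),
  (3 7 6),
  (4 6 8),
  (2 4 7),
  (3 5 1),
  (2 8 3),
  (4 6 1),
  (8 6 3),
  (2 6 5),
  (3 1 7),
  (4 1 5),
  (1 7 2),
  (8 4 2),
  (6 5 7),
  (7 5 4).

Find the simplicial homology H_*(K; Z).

Take the total order 1 < 2 < 3 < 4 < 5 < 6 < 7 < 8 on the vertex set. Then K (dimension 2) consists of the simplices:

  0-simplices (8): [1], [2], [3], [4], [5], [6], [7], [8]
  1-simplices (24): (24 of them)
  2-simplices (16): [1,2,6], [1,2,7], [1,3,5], [1,3,7], [1,4,5], [1,4,6], [2,3,5], [2,3,8], [2,4,7], [2,4,8], [2,5,6], [3,6,7], [3,6,8], [4,5,7], [4,6,8], [5,6,7]

giving chain groups C_0 ≅ Z^8, C_1 ≅ Z^24, C_2 ≅ Z^16.

The boundary map ∂_1: C_1 → C_0 maps an edge to its endpoints' difference, ∂[p,q] = q − p. For instance
  ∂[1,2] = [2] − [1].
The 8×24 boundary matrix has rank 7 and Smith normal form diag(1,1,1,1,1,1,1).

Boundary ∂_2: C_2 → C_1 maps a triangle to the signed sum of its edges. For instance
  ∂[2,3,5] = [3,5] − [2,5] + [2,3],
  ∂[2,3,8] = [3,8] − [2,8] + [2,3].
The resulting 24×16 matrix has rank 15, and its Smith normal form has invariant factors (1,1,1,1,1,1,1,1,1,1,1,1,1,1,1).

From H_k ≅ ker(∂_k) / im(∂_{k+1}) we obtain:

  H_0: rank C_0 − rank ∂_1 = 8 − 7 = 1, and the invariant factors of ∂_1 are all 1, so H_0 ≅ Z.
  H_1: rank ker ∂_1 − rank ∂_2 = (24 − 7) − 15 = 2, and the invariant factors of ∂_2 are all 1, so H_1 ≅ Z^2.
  H_2: rank ker ∂_2 − rank ∂_3 = (16 − 15) − 0 = 1, and there is no ∂_3, so H_2 ≅ Z.

As a check, the Euler characteristic is 8 − 24 + 16 = 0, which agrees with 1 − 2 + 1 = 0.

H_0 ≅ Z,  H_1 ≅ Z^2,  H_2 ≅ Z.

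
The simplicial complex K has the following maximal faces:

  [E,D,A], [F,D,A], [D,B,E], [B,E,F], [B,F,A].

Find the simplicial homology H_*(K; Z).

H_0 ≅ Z,  H_1 ≅ Z,  H_2 = 0.

We work with the vertex ordering A < B < D < E < F. The simplices of K, each written with vertices in increasing order, are:

  0-simplices (5): A, B, D, E, F
  1-simplices (10): AB, AD, AE, AF, BD, BE, BF, DE, DF, EF
  2-simplices (5): ABF, ADE, ADF, BDE, BEF

giving chain groups C_0 ≅ Z^5, C_1 ≅ Z^10, C_2 ≅ Z^5.

The boundary map ∂_1: C_1 → C_0 is given by ∂[p,q] = [q] − [p]. For instance
  ∂DF = F − D.
As a 5×10 matrix over Z this has rank 4, with invariant factors (1,1,1,1).

The boundary map ∂_2: C_2 → C_1 maps a triangle to the signed sum of its edges. For instance
  ∂BEF = EF − BF + BE,
  ∂ADE = DE − AE + AD.
The resulting 10×5 matrix has rank 5, and its Smith normal form has invariant factors (1,1,1,1,1).

From H_k ≅ ker(∂_k) / im(∂_{k+1}) we obtain:

  H_0: rank C_0 − rank ∂_1 = 5 − 4 = 1, and the invariant factors of ∂_1 are all 1, so H_0 ≅ Z.
  H_1: rank ker ∂_1 − rank ∂_2 = (10 − 4) − 5 = 1, and the invariant factors of ∂_2 are all 1, so H_1 ≅ Z.
  H_2: rank ker ∂_2 − rank ∂_3 = (5 − 5) − 0 = 0, and there is no ∂_3, so H_2 ≅ 0.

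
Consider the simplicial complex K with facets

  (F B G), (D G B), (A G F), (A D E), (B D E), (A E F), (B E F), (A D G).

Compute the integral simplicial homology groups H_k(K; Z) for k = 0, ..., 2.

H_0 ≅ Z,  H_1 = 0,  H_2 ≅ Z.

Order the vertices as A < B < D < E < F < G. Listing each simplex with vertices in this order, K has dimension 2 with simplices:

  0-simplices (6): A, B, D, E, F, G
  1-simplices (12): AD, AE, AF, AG, BD, BE, BF, BG, DE, DG, EF, FG
  2-simplices (8): ADE, ADG, AEF, AFG, BDE, BDG, BEF, BFG

so the chain groups are C_0 ≅ Z^6, C_1 ≅ Z^12, C_2 ≅ Z^8.

The boundary map ∂_1: C_1 → C_0 maps an edge to its endpoints' difference, ∂[p,q] = q − p. For instance
  ∂AG = G − A.
As a 6×12 matrix over Z this has rank 5, with invariant factors (1,1,1,1,1).

Boundary ∂_2: C_2 → C_1 acts by ∂[p,q,r] = [q,r] − [p,r] + [p,q]. For instance
  ∂AFG = FG − AG + AF,
  ∂BDE = DE − BE + BD.
As a 12×8 matrix over Z this has rank 7, with invariant factors (1,1,1,1,1,1,1).

Reading off H_k = ker ∂_k / im ∂_{k+1}:

  H_0: rank C_0 − rank ∂_1 = 6 − 5 = 1, and the invariant factors of ∂_1 are all 1, so H_0 ≅ Z.
  H_1: rank ker ∂_1 − rank ∂_2 = (12 − 5) − 7 = 0, and the invariant factors of ∂_2 are all 1, so H_1 ≅ 0.
  H_2: rank ker ∂_2 − rank ∂_3 = (8 − 7) − 0 = 1, and there is no ∂_3, so H_2 ≅ Z.

(K is a triangulation of the 2-sphere S^2.)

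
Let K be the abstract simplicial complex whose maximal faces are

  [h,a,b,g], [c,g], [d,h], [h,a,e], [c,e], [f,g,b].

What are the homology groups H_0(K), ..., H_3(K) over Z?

H_0 ≅ Z,  H_1 ≅ Z,  H_2 = 0,  H_3 = 0.

K has 8 vertices, 13 edges, 6 triangles, 1 3-simplex.
rank ∂_0 = 0, rank ∂_1 = 7 ⇒ b_0 = 8 − 0 − 7 = 1; all invariant factors of ∂_1 are 1 so no torsion. So H_0 ≅ Z.
rank ∂_1 = 7, rank ∂_2 = 5 ⇒ b_1 = 13 − 7 − 5 = 1; all invariant factors of ∂_2 are 1 so no torsion. So H_1 ≅ Z.
rank ∂_2 = 5, rank ∂_3 = 1 ⇒ b_2 = 6 − 5 − 1 = 0; all invariant factors of ∂_3 are 1 so no torsion. So H_2 ≅ 0.
rank ∂_3 = 1, rank ∂_4 = 0 ⇒ b_3 = 1 − 1 − 0 = 0. So H_3 ≅ 0.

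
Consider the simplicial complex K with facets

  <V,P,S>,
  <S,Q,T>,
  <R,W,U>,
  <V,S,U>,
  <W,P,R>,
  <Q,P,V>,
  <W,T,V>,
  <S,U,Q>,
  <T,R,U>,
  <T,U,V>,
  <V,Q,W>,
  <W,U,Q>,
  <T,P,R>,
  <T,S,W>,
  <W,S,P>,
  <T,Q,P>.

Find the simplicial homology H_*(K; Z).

Take the total order P < Q < R < S < T < U < V < W on the vertex set. Then K (dimension 2) consists of the simplices:

  0-simplices (8): P, Q, R, S, T, U, V, W
  1-simplices (24): PQ, PR, PS, PT, PV, PW, QS, QT, QU, QV, QW, RT, RU, RW, ST, SU, SV, SW, TU, TV, TW, UV, UW, VW
  2-simplices (16): PQT, PQV, PRT, PRW, PSV, PSW, QST, QSU, QUW, QVW, RTU, RUW, STW, SUV, TUV, TVW

so the chain groups are C_0 ≅ Z^8, C_1 ≅ Z^24, C_2 ≅ Z^16.

The boundary map ∂_1: C_1 → C_0 sends each edge [p,q] (with p < q) to q − p. For instance
  ∂UW = W − U.
The 8×24 boundary matrix has rank 7 and Smith normal form diag(1,1,1,1,1,1,1).

Boundary ∂_2: C_2 → C_1 maps a triangle to the signed sum of its edges. For instance
  ∂PRW = RW − PW + PR,
  ∂PRT = RT − PT + PR.
This gives a 24×16 integer matrix of rank 15; reducing to Smith normal form yields diagonal entries (1,1,1,1,1,1,1,1,1,1,1,1,1,1,1).

Reading off H_k = ker ∂_k / im ∂_{k+1}:

  H_0: rank C_0 − rank ∂_1 = 8 − 7 = 1, and the invariant factors of ∂_1 are all 1, so H_0 ≅ Z.
  H_1: rank ker ∂_1 − rank ∂_2 = (24 − 7) − 15 = 2, and the invariant factors of ∂_2 are all 1, so H_1 ≅ Z^2.
  H_2: rank ker ∂_2 − rank ∂_3 = (16 − 15) − 0 = 1, and there is no ∂_3, so H_2 ≅ Z.

(K is a triangulation of the torus T^2.)

H_0 = Z,  H_1 = Z^2,  H_2 = Z.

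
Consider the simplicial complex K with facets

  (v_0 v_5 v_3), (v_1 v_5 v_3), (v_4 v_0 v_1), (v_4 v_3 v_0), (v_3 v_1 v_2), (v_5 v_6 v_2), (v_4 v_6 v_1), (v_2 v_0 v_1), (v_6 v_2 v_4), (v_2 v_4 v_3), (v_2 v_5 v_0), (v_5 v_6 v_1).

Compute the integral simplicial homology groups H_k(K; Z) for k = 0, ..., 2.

K has 7 vertices, 18 edges, 12 triangles.
rank ∂_0 = 0, rank ∂_1 = 6 ⇒ b_0 = 7 − 0 − 6 = 1; all invariant factors of ∂_1 are 1 so no torsion. So H_0 = Z.
rank ∂_1 = 6, rank ∂_2 = 12 ⇒ b_1 = 18 − 6 − 12 = 0; ∂_2 has invariant factor(s) [2] giving torsion. So H_1 = Z_2.
rank ∂_2 = 12, rank ∂_3 = 0 ⇒ b_2 = 12 − 12 − 0 = 0. So H_2 = 0.

H_0 = Z,  H_1 = Z_2,  H_2 = 0.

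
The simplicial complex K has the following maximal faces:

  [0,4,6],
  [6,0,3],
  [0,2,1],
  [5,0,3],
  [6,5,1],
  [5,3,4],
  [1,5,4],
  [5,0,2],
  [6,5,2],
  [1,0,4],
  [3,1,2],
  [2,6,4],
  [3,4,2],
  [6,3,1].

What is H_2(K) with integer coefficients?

H_2 ≅ Z.

Take the total order 0 < 1 < 2 < 3 < 4 < 5 < 6 on the vertex set. Then K (dimension 2) consists of the simplices:

  0-simplices (7): [0], [1], [2], [3], [4], [5], [6]
  1-simplices (21): [0,1], [0,2], [0,3], [0,4], [0,5], [0,6], [1,2], [1,3], [1,4], [1,5], [1,6], [2,3], [2,4], [2,5], [2,6], [3,4], [3,5], [3,6], [4,5], [4,6], [5,6]
  2-simplices (14): [0,1,2], [0,1,4], [0,2,5], [0,3,5], [0,3,6], [0,4,6], [1,2,3], [1,3,6], [1,4,5], [1,5,6], [2,3,4], [2,4,6], [2,5,6], [3,4,5]

so the chain groups are C_0 ≅ Z^7, C_1 ≅ Z^21, C_2 ≅ Z^14.

∂_1: C_1 → C_0 maps an edge to its endpoints' difference, ∂[p,q] = q − p. For instance
  ∂[0,3] = [3] − [0].
The resulting 7×21 matrix has rank 6, and its Smith normal form has invariant factors (1,1,1,1,1,1).

∂_2: C_2 → C_1 sends each 2-simplex [p,q,r] to [q,r] − [p,r] + [p,q]. For instance
  ∂[2,4,6] = [4,6] − [2,6] + [2,4],
  ∂[1,3,6] = [3,6] − [1,6] + [1,3].
The 21×14 boundary matrix has rank 13 and Smith normal form diag(1,1,1,1,1,1,1,1,1,1,1,1,1).

Computing H_k = (kernel of ∂_k) / (image of ∂_{k+1}):

  H_2: rank ker ∂_2 − rank ∂_3 = (14 − 13) − 0 = 1, and there is no ∂_3, so H_2 = Z.

(K is a triangulation of the torus T^2.)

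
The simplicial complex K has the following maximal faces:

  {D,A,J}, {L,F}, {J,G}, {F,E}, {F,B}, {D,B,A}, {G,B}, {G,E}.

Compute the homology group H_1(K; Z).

K has 8 vertices, 11 edges, 2 triangles.
rank ∂_1 = 7, rank ∂_2 = 2 ⇒ b_1 = 11 − 7 − 2 = 2; all invariant factors of ∂_2 are 1 so no torsion. So H_1 ≅ Z^2.

H_1 ≅ Z^2.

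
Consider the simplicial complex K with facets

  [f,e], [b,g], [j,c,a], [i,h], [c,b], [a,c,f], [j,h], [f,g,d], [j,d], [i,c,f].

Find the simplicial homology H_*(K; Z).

H_0 ≅ Z,  H_1 ≅ Z^3,  H_2 = 0.

We work with the vertex ordering a < b < c < d < e < f < g < h < i < j. The simplices of K, each written with vertices in increasing order, are:

  0-simplices (10): a, b, c, d, e, f, g, h, i, j
  1-simplices (16): ac, af, aj, bc, bg, cf, ci, cj, df, dg, dj, ef, fg, fi, hi, hj
  2-simplices (4): acf, acj, cfi, dfg

so the chain groups are C_0 ≅ Z^10, C_1 ≅ Z^16, C_2 ≅ Z^4.

The boundary map ∂_1: C_1 → C_0 maps an edge to its endpoints' difference, ∂[p,q] = q − p.
The resulting 10×16 matrix has rank 9, and its Smith normal form has invariant factors (1,1,1,1,1,1,1,1,1).

Boundary ∂_2: C_2 → C_1 sends each 2-simplex [p,q,r] to [q,r] − [p,r] + [p,q]. For instance
  ∂acf = cf − af + ac,
  ∂acj = cj − aj + ac.
The resulting 16×4 matrix has rank 4, and its Smith normal form has invariant factors (1,1,1,1).

From H_k ≅ ker(∂_k) / im(∂_{k+1}) we obtain:

  H_0: rank C_0 − rank ∂_1 = 10 − 9 = 1, and the invariant factors of ∂_1 are all 1, so H_0 = Z.
  H_1: rank ker ∂_1 − rank ∂_2 = (16 − 9) − 4 = 3, and the invariant factors of ∂_2 are all 1, so H_1 = Z^3.
  H_2: rank ker ∂_2 − rank ∂_3 = (4 − 4) − 0 = 0, and there is no ∂_3, so H_2 = 0.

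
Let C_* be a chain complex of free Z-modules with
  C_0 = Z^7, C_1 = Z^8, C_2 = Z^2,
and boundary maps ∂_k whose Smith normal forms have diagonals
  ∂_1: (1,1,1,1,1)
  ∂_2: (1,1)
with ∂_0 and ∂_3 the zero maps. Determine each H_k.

H_0 = Z^2,  H_1 = Z,  H_2 = 0.

H_0: b_0 = 7 − 0 − 5 = 2; torsion from ∂_1 factors > 1: none. So H_0 = Z^2.
H_1: b_1 = 8 − 5 − 2 = 1; torsion from ∂_2 factors > 1: none. So H_1 = Z.
H_2: b_2 = 2 − 2 − 0 = 0; torsion from ∂_3 factors > 1: none. So H_2 = 0.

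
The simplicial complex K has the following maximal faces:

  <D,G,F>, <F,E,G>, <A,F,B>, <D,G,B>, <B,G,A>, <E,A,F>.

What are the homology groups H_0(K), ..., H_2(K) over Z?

Take the total order A < B < D < E < F < G on the vertex set. Then K (dimension 2) consists of the simplices:

  0-simplices (6): A, B, D, E, F, G
  1-simplices (12): AB, AE, AF, AG, BD, BF, BG, DF, DG, EF, EG, FG
  2-simplices (6): ABF, ABG, AEF, BDG, DFG, EFG

so the chain groups are C_0 ≅ Z^6, C_1 ≅ Z^12, C_2 ≅ Z^6.

The boundary map ∂_1: C_1 → C_0 is given by ∂[p,q] = [q] − [p]. For instance
  ∂FG = G − F.
The 6×12 boundary matrix has rank 5 and Smith normal form diag(1,1,1,1,1).

The boundary map ∂_2: C_2 → C_1 maps a triangle to the signed sum of its edges. For instance
  ∂DFG = FG − DG + DF,
  ∂BDG = DG − BG + BD.
The resulting 12×6 matrix has rank 6, and its Smith normal form has invariant factors (1,1,1,1,1,1).

Now H_k = ker ∂_k / im ∂_{k+1}, so:

  H_0: rank C_0 − rank ∂_1 = 6 − 5 = 1, and the invariant factors of ∂_1 are all 1, so H_0 ≅ Z.
  H_1: rank ker ∂_1 − rank ∂_2 = (12 − 5) − 6 = 1, and the invariant factors of ∂_2 are all 1, so H_1 ≅ Z.
  H_2: rank ker ∂_2 − rank ∂_3 = (6 − 6) − 0 = 0, and there is no ∂_3, so H_2 ≅ 0.

H_0 ≅ Z,  H_1 ≅ Z,  H_2 = 0.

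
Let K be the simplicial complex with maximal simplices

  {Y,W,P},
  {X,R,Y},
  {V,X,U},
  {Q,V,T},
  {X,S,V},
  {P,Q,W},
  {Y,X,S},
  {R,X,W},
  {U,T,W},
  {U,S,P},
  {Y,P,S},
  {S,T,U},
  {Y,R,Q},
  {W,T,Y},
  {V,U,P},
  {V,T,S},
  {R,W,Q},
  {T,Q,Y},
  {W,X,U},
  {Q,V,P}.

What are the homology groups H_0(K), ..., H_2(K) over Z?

Order the vertices as P < Q < R < S < T < U < V < W < X < Y. Listing each simplex with vertices in this order, K has dimension 2 with simplices:

  0-simplices (10): P, Q, R, S, T, U, V, W, X, Y
  1-simplices (30): PQ, PS, PU, PV, PW, PY, QR, QT, QV, QW, QY, RW, RX, RY, ST, SU, SV, SX, SY, TU, TV, TW, TY, UV, UW, UX, VX, WX, WY, XY
  2-simplices (20): PQV, PQW, PSU, PSY, PUV, PWY, QRW, QRY, QTV, QTY, RWX, RXY, STU, STV, SVX, SXY, TUW, TWY, UVX, UWX

giving chain groups C_0 ≅ Z^10, C_1 ≅ Z^30, C_2 ≅ Z^20.

Boundary ∂_1: C_1 → C_0 sends each edge [p,q] (with p < q) to q − p.
The 10×30 boundary matrix has rank 9 and Smith normal form diag(1,1,1,1,1,1,1,1,1).

The boundary map ∂_2: C_2 → C_1 acts by ∂[p,q,r] = [q,r] − [p,r] + [p,q]. For instance
  ∂PSY = SY − PY + PS,
  ∂PQW = QW − PW + PQ.
The 30×20 boundary matrix has rank 20 and Smith normal form diag(1,1,1,1,1,1,1,1,1,1,1,1,1,1,1,1,1,1,1,2).

From H_k ≅ ker(∂_k) / im(∂_{k+1}) we obtain:

  H_0: rank C_0 − rank ∂_1 = 10 − 9 = 1, and the invariant factors of ∂_1 are all 1, so H_0 = Z.
  H_1: rank ker ∂_1 − rank ∂_2 = (30 − 9) − 20 = 1, and ∂_2 has invariant factor 2 > 1, so H_1 = Z ⊕ Z/2Z.
  H_2: rank ker ∂_2 − rank ∂_3 = (20 − 20) − 0 = 0, and there is no ∂_3, so H_2 = 0.

As a check, the Euler characteristic is 10 − 30 + 20 = 0, which agrees with 1 − 1 + 0 = 0.

H_0 ≅ Z,  H_1 ≅ Z ⊕ Z/2Z,  H_2 = 0.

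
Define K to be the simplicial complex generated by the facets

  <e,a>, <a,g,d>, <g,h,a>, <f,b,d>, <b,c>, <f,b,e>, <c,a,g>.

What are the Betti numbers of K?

Take the total order a < b < c < d < e < f < g < h on the vertex set. Then K (dimension 2) consists of the simplices:

  0-simplices (8): a, b, c, d, e, f, g, h
  1-simplices (14): ac, ad, ae, ag, ah, bc, bd, be, bf, cg, df, dg, ef, gh
  2-simplices (5): acg, adg, agh, bdf, bef

Hence C_0 ≅ Z^8, C_1 ≅ Z^14, C_2 ≅ Z^5.

Boundary ∂_1: C_1 → C_0 sends each edge [p,q] (with p < q) to q − p. For instance
  ∂bf = f − b.
As a 8×14 matrix over Z this has rank 7, with invariant factors (1,1,1,1,1,1,1).

The boundary map ∂_2: C_2 → C_1 sends each 2-simplex [p,q,r] to [q,r] − [p,r] + [p,q]. For instance
  ∂acg = cg − ag + ac,
  ∂adg = dg − ag + ad.
The resulting 14×5 matrix has rank 5, and its Smith normal form has invariant factors (1,1,1,1,1).

Reading off H_k = ker ∂_k / im ∂_{k+1}:

  H_0: rank C_0 − rank ∂_1 = 8 − 7 = 1, and the invariant factors of ∂_1 are all 1, so H_0 ≅ Z.
  H_1: rank ker ∂_1 − rank ∂_2 = (14 − 7) − 5 = 2, and the invariant factors of ∂_2 are all 1, so H_1 ≅ Z^2.
  H_2: rank ker ∂_2 − rank ∂_3 = (5 − 5) − 0 = 0, and there is no ∂_3, so H_2 ≅ 0.

As a check, the Euler characteristic is 8 − 14 + 5 = -1, which agrees with 1 − 2 + 0 = -1.

Hence the Betti numbers are b_0 = 1, b_1 = 2, b_2 = 0.

b_0 = 1, b_1 = 2, b_2 = 0.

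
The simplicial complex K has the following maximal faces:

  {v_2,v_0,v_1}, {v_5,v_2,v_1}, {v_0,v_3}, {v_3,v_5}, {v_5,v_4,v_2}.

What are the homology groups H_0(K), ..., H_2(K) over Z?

H_0 = Z,  H_1 = Z,  H_2 = 0.

Take the total order v_0 < v_1 < v_2 < v_3 < v_4 < v_5 on the vertex set. Then K (dimension 2) consists of the simplices:

  0-simplices (6): [v_0], [v_1], [v_2], [v_3], [v_4], [v_5]
  1-simplices (9): [v_0,v_1], [v_0,v_2], [v_0,v_3], [v_1,v_2], [v_1,v_5], [v_2,v_4], [v_2,v_5], [v_3,v_5], [v_4,v_5]
  2-simplices (3): [v_0,v_1,v_2], [v_1,v_2,v_5], [v_2,v_4,v_5]

Hence C_0 ≅ Z^6, C_1 ≅ Z^9, C_2 ≅ Z^3.

∂_1: C_1 → C_0 sends each edge [p,q] (with p < q) to q − p. For instance
  ∂[v_2,v_5] = [v_5] − [v_2].
As a 6×9 matrix over Z this has rank 5, with invariant factors (1,1,1,1,1).

Boundary ∂_2: C_2 → C_1 acts by ∂[p,q,r] = [q,r] − [p,r] + [p,q]. For instance
  ∂[v_0,v_1,v_2] = [v_1,v_2] − [v_0,v_2] + [v_0,v_1],
  ∂[v_2,v_4,v_5] = [v_4,v_5] − [v_2,v_5] + [v_2,v_4].
This gives a 9×3 integer matrix of rank 3; reducing to Smith normal form yields diagonal entries (1,1,1).

Reading off H_k = ker ∂_k / im ∂_{k+1}:

  H_0: rank C_0 − rank ∂_1 = 6 − 5 = 1, and the invariant factors of ∂_1 are all 1, so H_0 ≅ Z.
  H_1: rank ker ∂_1 − rank ∂_2 = (9 − 5) − 3 = 1, and the invariant factors of ∂_2 are all 1, so H_1 ≅ Z.
  H_2: rank ker ∂_2 − rank ∂_3 = (3 − 3) − 0 = 0, and there is no ∂_3, so H_2 ≅ 0.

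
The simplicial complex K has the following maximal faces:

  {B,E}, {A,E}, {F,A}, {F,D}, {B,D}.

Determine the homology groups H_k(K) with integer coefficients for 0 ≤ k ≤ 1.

H_0 ≅ Z,  H_1 ≅ Z.

We work with the vertex ordering A < B < D < E < F. The simplices of K, each written with vertices in increasing order, are:

  0-simplices (5): A, B, D, E, F
  1-simplices (5): AE, AF, BD, BE, DF

Hence C_0 ≅ Z^5, C_1 ≅ Z^5.

The boundary map ∂_1: C_1 → C_0 maps an edge to its endpoints' difference, ∂[p,q] = q − p.
As a 5×5 matrix over Z this has rank 4, with invariant factors (1,1,1,1).

From H_k ≅ ker(∂_k) / im(∂_{k+1}) we obtain:

  H_0: rank C_0 − rank ∂_1 = 5 − 4 = 1, and the invariant factors of ∂_1 are all 1, so H_0 = Z.
  H_1: rank ker ∂_1 − rank ∂_2 = (5 − 4) − 0 = 1, and there is no ∂_2, so H_1 = Z.

As a check, the Euler characteristic is 5 − 5 = 0, which agrees with 1 − 1 = 0.
(K is a triangulation of the circle S^1.)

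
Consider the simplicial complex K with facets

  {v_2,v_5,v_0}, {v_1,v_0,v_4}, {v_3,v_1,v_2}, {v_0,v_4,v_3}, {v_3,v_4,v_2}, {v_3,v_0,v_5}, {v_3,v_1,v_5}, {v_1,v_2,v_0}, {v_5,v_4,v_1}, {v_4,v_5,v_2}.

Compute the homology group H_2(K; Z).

H_2 ≅ 0.

We work with the vertex ordering v_0 < v_1 < v_2 < v_3 < v_4 < v_5. The simplices of K, each written with vertices in increasing order, are:

  0-simplices (6): [v_0], [v_1], [v_2], [v_3], [v_4], [v_5]
  1-simplices (15): (15 of them)
  2-simplices (10): [v_0,v_1,v_2], [v_0,v_1,v_4], [v_0,v_2,v_5], [v_0,v_3,v_4], [v_0,v_3,v_5], [v_1,v_2,v_3], [v_1,v_3,v_5], [v_1,v_4,v_5], [v_2,v_3,v_4], [v_2,v_4,v_5]

Hence C_0 ≅ Z^6, C_1 ≅ Z^15, C_2 ≅ Z^10.

The boundary map ∂_1: C_1 → C_0 maps an edge to its endpoints' difference, ∂[p,q] = q − p. For instance
  ∂[v_1,v_2] = [v_2] − [v_1].
The 6×15 boundary matrix has rank 5 and Smith normal form diag(1,1,1,1,1).

∂_2: C_2 → C_1 maps a triangle to the signed sum of its edges. For instance
  ∂[v_0,v_2,v_5] = [v_2,v_5] − [v_0,v_5] + [v_0,v_2],
  ∂[v_0,v_1,v_2] = [v_1,v_2] − [v_0,v_2] + [v_0,v_1].
This gives a 15×10 integer matrix of rank 10; reducing to Smith normal form yields diagonal entries (1,1,1,1,1,1,1,1,1,2).

Reading off H_k = ker ∂_k / im ∂_{k+1}:

  H_2: rank ker ∂_2 − rank ∂_3 = (10 − 10) − 0 = 0, and there is no ∂_3, so H_2 = 0.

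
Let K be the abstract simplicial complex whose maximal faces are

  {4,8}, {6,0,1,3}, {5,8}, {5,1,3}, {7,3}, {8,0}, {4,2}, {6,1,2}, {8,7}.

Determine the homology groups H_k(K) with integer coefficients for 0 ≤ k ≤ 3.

K has 9 vertices, 16 edges, 6 triangles, 1 3-simplex.
rank ∂_0 = 0, rank ∂_1 = 8 ⇒ b_0 = 9 − 0 − 8 = 1; all invariant factors of ∂_1 are 1 so no torsion. So H_0 ≅ Z.
rank ∂_1 = 8, rank ∂_2 = 5 ⇒ b_1 = 16 − 8 − 5 = 3; all invariant factors of ∂_2 are 1 so no torsion. So H_1 ≅ Z^3.
rank ∂_2 = 5, rank ∂_3 = 1 ⇒ b_2 = 6 − 5 − 1 = 0; all invariant factors of ∂_3 are 1 so no torsion. So H_2 ≅ 0.
rank ∂_3 = 1, rank ∂_4 = 0 ⇒ b_3 = 1 − 1 − 0 = 0. So H_3 ≅ 0.

H_0 = Z,  H_1 = Z^3,  H_2 = 0,  H_3 = 0.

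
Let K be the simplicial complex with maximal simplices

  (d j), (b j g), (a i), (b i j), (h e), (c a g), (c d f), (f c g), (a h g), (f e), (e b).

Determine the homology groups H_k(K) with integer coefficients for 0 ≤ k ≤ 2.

We work with the vertex ordering a < b < c < d < e < f < g < h < i < j. The simplices of K, each written with vertices in increasing order, are:

  0-simplices (10): a, b, c, d, e, f, g, h, i, j
  1-simplices (19): ac, ag, ah, ai, be, bg, bi, bj, cd, cf, cg, df, dj, ef, eh, fg, gh, gj, ij
  2-simplices (6): acg, agh, bgj, bij, cdf, cfg

giving chain groups C_0 ≅ Z^10, C_1 ≅ Z^19, C_2 ≅ Z^6.

∂_1: C_1 → C_0 is given by ∂[p,q] = [q] − [p].
As a 10×19 matrix over Z this has rank 9, with invariant factors (1,1,1,1,1,1,1,1,1).

∂_2: C_2 → C_1 acts by ∂[p,q,r] = [q,r] − [p,r] + [p,q]. For instance
  ∂cfg = fg − cg + cf,
  ∂acg = cg − ag + ac.
The 19×6 boundary matrix has rank 6 and Smith normal form diag(1,1,1,1,1,1).

From H_k ≅ ker(∂_k) / im(∂_{k+1}) we obtain:

  H_0: rank C_0 − rank ∂_1 = 10 − 9 = 1, and the invariant factors of ∂_1 are all 1, so H_0 = Z.
  H_1: rank ker ∂_1 − rank ∂_2 = (19 − 9) − 6 = 4, and the invariant factors of ∂_2 are all 1, so H_1 = Z^4.
  H_2: rank ker ∂_2 − rank ∂_3 = (6 − 6) − 0 = 0, and there is no ∂_3, so H_2 = 0.

As a check, the Euler characteristic is 10 − 19 + 6 = -3, which agrees with 1 − 4 + 0 = -3.

H_0 = Z,  H_1 = Z^4,  H_2 = 0.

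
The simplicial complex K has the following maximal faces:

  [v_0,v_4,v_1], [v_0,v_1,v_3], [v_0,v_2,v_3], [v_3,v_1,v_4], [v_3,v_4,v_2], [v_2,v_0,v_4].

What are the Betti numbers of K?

Fix the vertex order v_0 < v_1 < v_2 < v_3 < v_4 and write every simplex with vertices in increasing order. Then dim K = 2 and the simplices of K are:

  0-simplices (5): [v_0], [v_1], [v_2], [v_3], [v_4]
  1-simplices (9): [v_0,v_1], [v_0,v_2], [v_0,v_3], [v_0,v_4], [v_1,v_3], [v_1,v_4], [v_2,v_3], [v_2,v_4], [v_3,v_4]
  2-simplices (6): [v_0,v_1,v_3], [v_0,v_1,v_4], [v_0,v_2,v_3], [v_0,v_2,v_4], [v_1,v_3,v_4], [v_2,v_3,v_4]

giving chain groups C_0 ≅ Z^5, C_1 ≅ Z^9, C_2 ≅ Z^6.

∂_1: C_1 → C_0 is given by ∂[p,q] = [q] − [p].
The resulting 5×9 matrix has rank 4, and its Smith normal form has invariant factors (1,1,1,1).

The boundary map ∂_2: C_2 → C_1 maps a triangle to the signed sum of its edges. For instance
  ∂[v_0,v_1,v_4] = [v_1,v_4] − [v_0,v_4] + [v_0,v_1],
  ∂[v_0,v_1,v_3] = [v_1,v_3] − [v_0,v_3] + [v_0,v_1].
As a 9×6 matrix over Z this has rank 5, with invariant factors (1,1,1,1,1).

Now H_k = ker ∂_k / im ∂_{k+1}, so:

  H_0: rank C_0 − rank ∂_1 = 5 − 4 = 1, and the invariant factors of ∂_1 are all 1, so H_0 ≅ Z.
  H_1: rank ker ∂_1 − rank ∂_2 = (9 − 4) − 5 = 0, and the invariant factors of ∂_2 are all 1, so H_1 ≅ 0.
  H_2: rank ker ∂_2 − rank ∂_3 = (6 − 5) − 0 = 1, and there is no ∂_3, so H_2 ≅ Z.

Hence the Betti numbers are b_0 = 1, b_1 = 0, b_2 = 1.

b_0 = 1, b_1 = 0, b_2 = 1.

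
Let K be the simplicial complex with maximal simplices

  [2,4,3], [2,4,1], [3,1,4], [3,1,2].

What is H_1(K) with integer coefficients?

We work with the vertex ordering 1 < 2 < 3 < 4. The simplices of K, each written with vertices in increasing order, are:

  0-simplices (4): [1], [2], [3], [4]
  1-simplices (6): [1,2], [1,3], [1,4], [2,3], [2,4], [3,4]
  2-simplices (4): [1,2,3], [1,2,4], [1,3,4], [2,3,4]

Hence C_0 ≅ Z^4, C_1 ≅ Z^6, C_2 ≅ Z^4.

The boundary map ∂_1: C_1 → C_0 maps an edge to its endpoints' difference, ∂[p,q] = q − p. For instance
  ∂[3,4] = [4] − [3].
As a 4×6 matrix over Z this has rank 3, with invariant factors (1,1,1).

∂_2: C_2 → C_1 maps a triangle to the signed sum of its edges. For instance
  ∂[2,3,4] = [3,4] − [2,4] + [2,3],
  ∂[1,2,4] = [2,4] − [1,4] + [1,2].
The resulting 6×4 matrix has rank 3, and its Smith normal form has invariant factors (1,1,1).

Reading off H_k = ker ∂_k / im ∂_{k+1}:

  H_1: rank ker ∂_1 − rank ∂_2 = (6 − 3) − 3 = 0, and the invariant factors of ∂_2 are all 1, so H_1 ≅ 0.

(K is a triangulation of the 2-sphere S^2.)

H_1 = 0.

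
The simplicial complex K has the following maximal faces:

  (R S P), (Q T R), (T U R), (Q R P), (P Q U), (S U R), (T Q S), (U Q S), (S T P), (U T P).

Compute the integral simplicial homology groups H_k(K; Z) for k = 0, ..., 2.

Take the total order P < Q < R < S < T < U on the vertex set. Then K (dimension 2) consists of the simplices:

  0-simplices (6): P, Q, R, S, T, U
  1-simplices (15): PQ, PR, PS, PT, PU, QR, QS, QT, QU, RS, RT, RU, ST, SU, TU
  2-simplices (10): PQR, PQU, PRS, PST, PTU, QRT, QST, QSU, RSU, RTU

Hence C_0 ≅ Z^6, C_1 ≅ Z^15, C_2 ≅ Z^10.

∂_1: C_1 → C_0 maps an edge to its endpoints' difference, ∂[p,q] = q − p. For instance
  ∂QT = T − Q.
This gives a 6×15 integer matrix of rank 5; reducing to Smith normal form yields diagonal entries (1,1,1,1,1).

∂_2: C_2 → C_1 sends each 2-simplex [p,q,r] to [q,r] − [p,r] + [p,q]. For instance
  ∂PTU = TU − PU + PT,
  ∂PRS = RS − PS + PR.
As a 15×10 matrix over Z this has rank 10, with invariant factors (1,1,1,1,1,1,1,1,1,2).

Now H_k = ker ∂_k / im ∂_{k+1}, so:

  H_0: rank C_0 − rank ∂_1 = 6 − 5 = 1, and the invariant factors of ∂_1 are all 1, so H_0 = Z.
  H_1: rank ker ∂_1 − rank ∂_2 = (15 − 5) − 10 = 0, and ∂_2 has invariant factor 2 > 1, so H_1 = Z/2.
  H_2: rank ker ∂_2 − rank ∂_3 = (10 − 10) − 0 = 0, and there is no ∂_3, so H_2 = 0.

As a check, the Euler characteristic is 6 − 15 + 10 = 1, which agrees with 1 − 0 + 0 = 1.

H_0 = Z,  H_1 = Z/2,  H_2 = 0.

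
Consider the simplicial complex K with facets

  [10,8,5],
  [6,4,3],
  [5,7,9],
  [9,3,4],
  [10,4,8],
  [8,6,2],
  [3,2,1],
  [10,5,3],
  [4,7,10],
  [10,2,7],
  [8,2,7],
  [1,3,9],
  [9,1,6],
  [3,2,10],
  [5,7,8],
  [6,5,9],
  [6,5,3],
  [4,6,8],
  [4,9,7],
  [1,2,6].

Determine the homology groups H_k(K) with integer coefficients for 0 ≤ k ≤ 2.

H_0 ≅ Z,  H_1 ≅ Z ⊕ Z_2,  H_2 = 0.

Fix the vertex order 1 < 2 < 3 < 4 < 5 < 6 < 7 < 8 < 9 < 10 and write every simplex with vertices in increasing order. Then dim K = 2 and the simplices of K are:

  0-simplices (10): [1], [2], [3], [4], [5], [6], [7], [8], [9], [10]
  1-simplices (30): (30 of them)
  2-simplices (20): (20 of them)

so the chain groups are C_0 ≅ Z^10, C_1 ≅ Z^30, C_2 ≅ Z^20.

∂_1: C_1 → C_0 sends each edge [p,q] (with p < q) to q − p. For instance
  ∂[7,9] = [9] − [7].
The 10×30 boundary matrix has rank 9 and Smith normal form diag(1,1,1,1,1,1,1,1,1).

The boundary map ∂_2: C_2 → C_1 maps a triangle to the signed sum of its edges. For instance
  ∂[1,2,3] = [2,3] − [1,3] + [1,2],
  ∂[5,6,9] = [6,9] − [5,9] + [5,6].
The 30×20 boundary matrix has rank 20 and Smith normal form diag(1,1,1,1,1,1,1,1,1,1,1,1,1,1,1,1,1,1,1,2).

Computing H_k = (kernel of ∂_k) / (image of ∂_{k+1}):

  H_0: rank C_0 − rank ∂_1 = 10 − 9 = 1, and the invariant factors of ∂_1 are all 1, so H_0 ≅ Z.
  H_1: rank ker ∂_1 − rank ∂_2 = (30 − 9) − 20 = 1, and ∂_2 has invariant factor 2 > 1, so H_1 ≅ Z ⊕ Z_2.
  H_2: rank ker ∂_2 − rank ∂_3 = (20 − 20) − 0 = 0, and there is no ∂_3, so H_2 ≅ 0.

(K is a triangulation of the Klein bottle.)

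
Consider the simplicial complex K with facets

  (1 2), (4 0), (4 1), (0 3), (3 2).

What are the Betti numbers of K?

We work with the vertex ordering 0 < 1 < 2 < 3 < 4. The simplices of K, each written with vertices in increasing order, are:

  0-simplices (5): [0], [1], [2], [3], [4]
  1-simplices (5): [0,3], [0,4], [1,2], [1,4], [2,3]

giving chain groups C_0 ≅ Z^5, C_1 ≅ Z^5.

The boundary map ∂_1: C_1 → C_0 sends each edge [p,q] (with p < q) to q − p.
This gives a 5×5 integer matrix of rank 4; reducing to Smith normal form yields diagonal entries (1,1,1,1).

Reading off H_k = ker ∂_k / im ∂_{k+1}:

  H_0: rank C_0 − rank ∂_1 = 5 − 4 = 1, and the invariant factors of ∂_1 are all 1, so H_0 = Z.
  H_1: rank ker ∂_1 − rank ∂_2 = (5 − 4) − 0 = 1, and there is no ∂_2, so H_1 = Z.

As a check, the Euler characteristic is 5 − 5 = 0, which agrees with 1 − 1 = 0.

Hence the Betti numbers are b_0 = 1, b_1 = 1.

b_0 = 1, b_1 = 1.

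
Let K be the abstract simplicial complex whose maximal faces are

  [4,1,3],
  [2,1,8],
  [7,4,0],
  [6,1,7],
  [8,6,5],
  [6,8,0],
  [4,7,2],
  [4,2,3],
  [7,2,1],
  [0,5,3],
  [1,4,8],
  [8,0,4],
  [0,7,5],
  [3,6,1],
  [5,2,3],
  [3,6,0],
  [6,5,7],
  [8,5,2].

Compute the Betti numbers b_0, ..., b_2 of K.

b_0 = 1, b_1 = 1, b_2 = 0.

Order the vertices as 0 < 1 < 2 < 3 < 4 < 5 < 6 < 7 < 8. Listing each simplex with vertices in this order, K has dimension 2 with simplices:

  0-simplices (9): [0], [1], [2], [3], [4], [5], [6], [7], [8]
  1-simplices (27): (27 of them)
  2-simplices (18): [0,3,5], [0,3,6], [0,4,7], [0,4,8], [0,5,7], [0,6,8], [1,2,7], [1,2,8], [1,3,4], [1,3,6], [1,4,8], [1,6,7], [2,3,4], [2,3,5], [2,4,7], [2,5,8], [5,6,7], [5,6,8]

so the chain groups are C_0 ≅ Z^9, C_1 ≅ Z^27, C_2 ≅ Z^18.

∂_1: C_1 → C_0 is given by ∂[p,q] = [q] − [p].
The resulting 9×27 matrix has rank 8, and its Smith normal form has invariant factors (1,1,1,1,1,1,1,1).

Boundary ∂_2: C_2 → C_1 sends each 2-simplex [p,q,r] to [q,r] − [p,r] + [p,q]. For instance
  ∂[5,6,7] = [6,7] − [5,7] + [5,6],
  ∂[0,5,7] = [5,7] − [0,7] + [0,5].
This gives a 27×18 integer matrix of rank 18; reducing to Smith normal form yields diagonal entries (1,1,1,1,1,1,1,1,1,1,1,1,1,1,1,1,1,2).

Reading off H_k = ker ∂_k / im ∂_{k+1}:

  H_0: rank C_0 − rank ∂_1 = 9 − 8 = 1, and the invariant factors of ∂_1 are all 1, so H_0 = Z.
  H_1: rank ker ∂_1 − rank ∂_2 = (27 − 8) − 18 = 1, and ∂_2 has invariant factor 2 > 1, so H_1 = Z ⊕ Z/2Z.
  H_2: rank ker ∂_2 − rank ∂_3 = (18 − 18) − 0 = 0, and there is no ∂_3, so H_2 = 0.

(K is a triangulation of the Klein bottle.)

Hence the Betti numbers are b_0 = 1, b_1 = 1, b_2 = 0.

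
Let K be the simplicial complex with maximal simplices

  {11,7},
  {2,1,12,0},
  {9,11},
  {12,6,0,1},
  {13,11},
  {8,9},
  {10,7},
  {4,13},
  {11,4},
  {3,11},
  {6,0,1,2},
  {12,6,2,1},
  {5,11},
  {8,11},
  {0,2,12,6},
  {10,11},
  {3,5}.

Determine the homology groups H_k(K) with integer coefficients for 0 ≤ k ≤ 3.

Fix the vertex order 0 < 1 < 2 < 3 < 4 < 5 < 6 < 7 < 8 < 9 < 10 < 11 < 12 < 13 and write every simplex with vertices in increasing order. Then dim K = 3 and the simplices of K are:

  0-simplices (14): [0], [1], [2], [3], [4], [5], [6], [7], [8], [9], [10], [11], [12], [13]
  1-simplices (22): (22 of them)
  2-simplices (10): [0,1,2], [0,1,6], [0,1,12], [0,2,6], [0,2,12], [0,6,12], [1,2,6], [1,2,12], [1,6,12], [2,6,12]
  3-simplices (5): [0,1,2,6], [0,1,2,12], [0,1,6,12], [0,2,6,12], [1,2,6,12]

Hence C_0 ≅ Z^14, C_1 ≅ Z^22, C_2 ≅ Z^10, C_3 ≅ Z^5.

The boundary map ∂_1: C_1 → C_0 is given by ∂[p,q] = [q] − [p].
The resulting 14×22 matrix has rank 12, and its Smith normal form has invariant factors (1,1,1,1,1,1,1,1,1,1,1,1).

The boundary map ∂_2: C_2 → C_1 sends each 2-simplex [p,q,r] to [q,r] − [p,r] + [p,q]. For instance
  ∂[1,2,12] = [2,12] − [1,12] + [1,2],
  ∂[1,6,12] = [6,12] − [1,12] + [1,6].
The resulting 22×10 matrix has rank 6, and its Smith normal form has invariant factors (1,1,1,1,1,1).

∂_3: C_3 → C_2 sends each 3-simplex σ to the alternating sum Σ_i (−1)^i (σ with its i-th vertex removed). For instance
  ∂[0,1,2,12] = [1,2,12] − [0,2,12] + [0,1,12] − [0,1,2],
  ∂[0,2,6,12] = [2,6,12] − [0,6,12] + [0,2,12] − [0,2,6].
As a 10×5 matrix over Z this has rank 4, with invariant factors (1,1,1,1).

Reading off H_k = ker ∂_k / im ∂_{k+1}:

  H_0: rank C_0 − rank ∂_1 = 14 − 12 = 2, and the invariant factors of ∂_1 are all 1, so H_0 ≅ Z^2.
  H_1: rank ker ∂_1 − rank ∂_2 = (22 − 12) − 6 = 4, and the invariant factors of ∂_2 are all 1, so H_1 ≅ Z^4.
  H_2: rank ker ∂_2 − rank ∂_3 = (10 − 6) − 4 = 0, and the invariant factors of ∂_3 are all 1, so H_2 ≅ 0.
  H_3: rank ker ∂_3 − rank ∂_4 = (5 − 4) − 0 = 1, and there is no ∂_4, so H_3 ≅ Z.

(K is a triangulation of the disjoint union of the 3-sphere S^3 and a wedge of 4 circles.)

H_0 ≅ Z^2,  H_1 ≅ Z^4,  H_2 = 0,  H_3 ≅ Z.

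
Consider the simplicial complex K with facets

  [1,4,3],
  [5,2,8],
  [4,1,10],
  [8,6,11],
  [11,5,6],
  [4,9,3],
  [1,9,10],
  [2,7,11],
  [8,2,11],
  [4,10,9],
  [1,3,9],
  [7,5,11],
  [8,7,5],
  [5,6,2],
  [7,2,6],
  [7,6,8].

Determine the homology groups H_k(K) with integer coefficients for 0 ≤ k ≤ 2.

We work with the vertex ordering 1 < 2 < 3 < 4 < 5 < 6 < 7 < 8 < 9 < 10 < 11. The simplices of K, each written with vertices in increasing order, are:

  0-simplices (11): [1], [2], [3], [4], [5], [6], [7], [8], [9], [10], [11]
  1-simplices (24): (24 of them)
  2-simplices (16): [1,3,4], [1,3,9], [1,4,10], [1,9,10], [2,5,6], [2,5,8], [2,6,7], [2,7,11], [2,8,11], [3,4,9], [4,9,10], [5,6,11], [5,7,8], [5,7,11], [6,7,8], [6,8,11]

so the chain groups are C_0 ≅ Z^11, C_1 ≅ Z^24, C_2 ≅ Z^16.

The boundary map ∂_1: C_1 → C_0 maps an edge to its endpoints' difference, ∂[p,q] = q − p. For instance
  ∂[2,7] = [7] − [2].
As a 11×24 matrix over Z this has rank 9, with invariant factors (1,1,1,1,1,1,1,1,1).

The boundary map ∂_2: C_2 → C_1 acts by ∂[p,q,r] = [q,r] − [p,r] + [p,q]. For instance
  ∂[1,3,9] = [3,9] − [1,9] + [1,3],
  ∂[2,6,7] = [6,7] − [2,7] + [2,6].
The resulting 24×16 matrix has rank 15, and its Smith normal form has invariant factors (1,1,1,1,1,1,1,1,1,1,1,1,1,1,2).

Now H_k = ker ∂_k / im ∂_{k+1}, so:

  H_0: rank C_0 − rank ∂_1 = 11 − 9 = 2, and the invariant factors of ∂_1 are all 1, so H_0 = Z^2.
  H_1: rank ker ∂_1 − rank ∂_2 = (24 − 9) − 15 = 0, and ∂_2 has invariant factor 2 > 1, so H_1 = Z_2.
  H_2: rank ker ∂_2 − rank ∂_3 = (16 − 15) − 0 = 1, and there is no ∂_3, so H_2 = Z.

As a check, the Euler characteristic is 11 − 24 + 16 = 3, which agrees with 2 − 0 + 1 = 3.
(K is a triangulation of the disjoint union of the real projective plane RP^2 and the 2-sphere S^2.)

H_0 ≅ Z^2,  H_1 ≅ Z_2,  H_2 ≅ Z.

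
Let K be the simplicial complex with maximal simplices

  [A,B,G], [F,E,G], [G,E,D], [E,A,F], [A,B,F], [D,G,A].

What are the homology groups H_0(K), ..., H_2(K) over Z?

H_0 = Z,  H_1 = Z,  H_2 = 0.

We work with the vertex ordering A < B < D < E < F < G. The simplices of K, each written with vertices in increasing order, are:

  0-simplices (6): A, B, D, E, F, G
  1-simplices (12): AB, AD, AE, AF, AG, BF, BG, DE, DG, EF, EG, FG
  2-simplices (6): ABF, ABG, ADG, AEF, DEG, EFG

Hence C_0 ≅ Z^6, C_1 ≅ Z^12, C_2 ≅ Z^6.

∂_1: C_1 → C_0 sends each edge [p,q] (with p < q) to q − p. For instance
  ∂BF = F − B.
The 6×12 boundary matrix has rank 5 and Smith normal form diag(1,1,1,1,1).

Boundary ∂_2: C_2 → C_1 sends each 2-simplex [p,q,r] to [q,r] − [p,r] + [p,q]. For instance
  ∂ABG = BG − AG + AB,
  ∂DEG = EG − DG + DE.
As a 12×6 matrix over Z this has rank 6, with invariant factors (1,1,1,1,1,1).

Computing H_k = (kernel of ∂_k) / (image of ∂_{k+1}):

  H_0: rank C_0 − rank ∂_1 = 6 − 5 = 1, and the invariant factors of ∂_1 are all 1, so H_0 ≅ Z.
  H_1: rank ker ∂_1 − rank ∂_2 = (12 − 5) − 6 = 1, and the invariant factors of ∂_2 are all 1, so H_1 ≅ Z.
  H_2: rank ker ∂_2 − rank ∂_3 = (6 − 6) − 0 = 0, and there is no ∂_3, so H_2 ≅ 0.

(K is a triangulation of the cylinder S^1 x I.)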